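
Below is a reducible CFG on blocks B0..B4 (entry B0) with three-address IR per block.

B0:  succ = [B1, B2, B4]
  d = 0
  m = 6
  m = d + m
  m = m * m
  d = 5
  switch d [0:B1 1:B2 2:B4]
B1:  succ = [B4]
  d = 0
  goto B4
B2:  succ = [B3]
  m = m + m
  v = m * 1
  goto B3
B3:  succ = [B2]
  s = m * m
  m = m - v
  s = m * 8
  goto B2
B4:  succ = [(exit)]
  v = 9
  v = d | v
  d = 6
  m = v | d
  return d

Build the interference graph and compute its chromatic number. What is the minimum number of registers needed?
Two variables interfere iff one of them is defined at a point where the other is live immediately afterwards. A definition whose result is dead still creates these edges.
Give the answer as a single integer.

Answer: 3

Working:
Block summaries:
  B0 def {d,m} use ∅
  B1 def {d} use ∅
  B2 def {m,v} use {m}
  B3 def {m,s} use {m,v}
  B4 def {d,m,v} use {d}

Backward fixpoint:
  live B0: ∅→{d,m}
  live B1: ∅→{d}
  live B2: {m}→{m,v}
  live B3: {m,v}→{m}
  live B4: {d}→∅

Conflict graph:
  d — {m,v}
  m — {d,s,v}
  s — {m,v}
  v — {d,m,s}

Chromatic number:
  {d,m,v} pairwise interfere (3-clique) ⇒ χ ≥ 3
  assign d→R2 m→R0 s→R2 v→R1 — no edge inside a register ⇒ χ ≤ 3
  χ = 3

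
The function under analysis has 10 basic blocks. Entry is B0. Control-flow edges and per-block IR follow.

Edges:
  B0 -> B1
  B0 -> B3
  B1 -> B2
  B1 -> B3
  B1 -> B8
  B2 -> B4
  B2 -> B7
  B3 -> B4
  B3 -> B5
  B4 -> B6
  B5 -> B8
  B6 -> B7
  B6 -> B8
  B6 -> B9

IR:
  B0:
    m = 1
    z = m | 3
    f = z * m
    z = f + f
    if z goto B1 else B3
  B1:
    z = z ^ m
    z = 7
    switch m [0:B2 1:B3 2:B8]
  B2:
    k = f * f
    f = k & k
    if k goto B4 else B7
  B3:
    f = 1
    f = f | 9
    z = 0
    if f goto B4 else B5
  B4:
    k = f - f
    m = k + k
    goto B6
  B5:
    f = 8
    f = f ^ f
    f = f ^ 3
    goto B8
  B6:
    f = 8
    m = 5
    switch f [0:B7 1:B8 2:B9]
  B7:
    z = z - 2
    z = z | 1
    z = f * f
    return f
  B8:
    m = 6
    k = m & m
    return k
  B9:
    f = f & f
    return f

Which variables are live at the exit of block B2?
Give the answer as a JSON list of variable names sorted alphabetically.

Answer: ["f", "z"]

Derivation:
Block summaries:
  B0: {f,m,z} / ∅
  B1: {z} / {m,z}
  B2: {f,k} / {f}
  B3: {f,z} / ∅
  B4: {k,m} / {f}
  B5: {f} / ∅
  B6: {f,m} / ∅
  B7: {z} / {f,z}
  B8: {k,m} / ∅
  B9: {f} / {f}

Liveness:
  live B0: ∅→{f,m,z}
  live B1: {f,m,z}→{f,z}
  live B2: {f,z}→{f,z}
  live B3: ∅→{f,z}
  live B4: {f,z}→{z}
  live B5: ∅→∅
  live B6: {z}→{f,z}
  live B7: {f,z}→∅
  live B8: ∅→∅
  live B9: {f}→∅

live-out(B2) = ["f", "z"]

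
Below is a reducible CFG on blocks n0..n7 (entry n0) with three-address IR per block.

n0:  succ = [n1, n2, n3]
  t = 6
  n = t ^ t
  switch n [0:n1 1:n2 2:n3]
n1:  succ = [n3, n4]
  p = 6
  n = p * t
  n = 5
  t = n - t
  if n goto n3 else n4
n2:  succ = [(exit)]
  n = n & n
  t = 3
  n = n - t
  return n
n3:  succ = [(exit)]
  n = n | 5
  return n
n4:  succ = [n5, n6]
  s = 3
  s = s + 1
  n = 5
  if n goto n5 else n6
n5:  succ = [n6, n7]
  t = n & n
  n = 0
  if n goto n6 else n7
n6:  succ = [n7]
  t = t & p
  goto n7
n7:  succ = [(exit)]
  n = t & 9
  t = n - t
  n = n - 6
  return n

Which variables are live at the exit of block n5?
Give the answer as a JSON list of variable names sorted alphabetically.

Answer: ["p", "t"]

Working:
Per-block:
  n0: def={n,t} ue=∅
  n1: def={n,p,t} ue={t}
  n2: def={n,t} ue={n}
  n3: def={n} ue={n}
  n4: def={n,s} ue=∅
  n5: def={n,t} ue={n}
  n6: def={t} ue={p,t}
  n7: def={n,t} ue={t}

Backward fixpoint:
  n0: in=∅ out={n,t}
  n1: in={t} out={n,p,t}
  n2: in={n} out=∅
  n3: in={n} out=∅
  n4: in={p,t} out={n,p,t}
  n5: in={n,p} out={p,t}
  n6: in={p,t} out={t}
  n7: in={t} out=∅

live-out(n5) = ["p", "t"]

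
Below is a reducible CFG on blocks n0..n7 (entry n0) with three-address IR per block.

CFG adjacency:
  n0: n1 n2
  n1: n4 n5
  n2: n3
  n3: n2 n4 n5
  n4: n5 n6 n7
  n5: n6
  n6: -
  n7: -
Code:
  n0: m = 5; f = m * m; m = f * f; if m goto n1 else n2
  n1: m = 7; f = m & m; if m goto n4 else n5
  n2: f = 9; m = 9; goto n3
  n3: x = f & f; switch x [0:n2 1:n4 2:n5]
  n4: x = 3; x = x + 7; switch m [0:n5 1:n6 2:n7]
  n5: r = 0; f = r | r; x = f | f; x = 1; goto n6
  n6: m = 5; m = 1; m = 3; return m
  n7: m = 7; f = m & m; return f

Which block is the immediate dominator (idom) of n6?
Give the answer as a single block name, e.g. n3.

Answer: n0

Derivation:
idom tree: n1←n0 n2←n0 n3←n2 n4←n0 n5←n0 n6←n0 n7←n4
Dom∩ at merges:
  n2: preds {n0,n3}: {n0} ∩ {n0,n2,n3} = {n0}; idom=n0
  n4: preds {n1,n3}: {n0,n1} ∩ {n0,n2,n3} = {n0}; idom=n0
  n5: preds {n1,n3,n4}: {n0,n1} ∩ {n0,n2,n3} ∩ {n0,n4} = {n0}; idom=n0
  n6: preds {n4,n5}: {n0,n4} ∩ {n0,n5} = {n0}; idom=n0

idom(n6) = n0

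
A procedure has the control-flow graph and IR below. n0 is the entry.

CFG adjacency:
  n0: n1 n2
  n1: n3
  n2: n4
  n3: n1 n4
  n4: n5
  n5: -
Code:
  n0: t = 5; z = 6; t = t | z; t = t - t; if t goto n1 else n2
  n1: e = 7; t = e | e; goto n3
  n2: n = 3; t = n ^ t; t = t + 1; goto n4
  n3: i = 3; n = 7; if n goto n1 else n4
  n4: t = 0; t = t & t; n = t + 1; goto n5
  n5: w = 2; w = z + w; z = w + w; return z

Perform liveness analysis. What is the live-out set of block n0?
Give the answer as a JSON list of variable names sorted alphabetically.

Answer: ["t", "z"]

Analysis:
Per-block:
  n0 def {t,z} use ∅
  n1 def {e,t} use ∅
  n2 def {n,t} use {t}
  n3 def {i,n} use ∅
  n4 def {n,t} use ∅
  n5 def {w,z} use {z}

Backward fixpoint:
  n0 li=∅ lo={t,z}
  n1 li={z} lo={z}
  n2 li={t,z} lo={z}
  n3 li={z} lo={z}
  n4 li={z} lo={z}
  n5 li={z} lo=∅

live-out(n0) = ["t", "z"]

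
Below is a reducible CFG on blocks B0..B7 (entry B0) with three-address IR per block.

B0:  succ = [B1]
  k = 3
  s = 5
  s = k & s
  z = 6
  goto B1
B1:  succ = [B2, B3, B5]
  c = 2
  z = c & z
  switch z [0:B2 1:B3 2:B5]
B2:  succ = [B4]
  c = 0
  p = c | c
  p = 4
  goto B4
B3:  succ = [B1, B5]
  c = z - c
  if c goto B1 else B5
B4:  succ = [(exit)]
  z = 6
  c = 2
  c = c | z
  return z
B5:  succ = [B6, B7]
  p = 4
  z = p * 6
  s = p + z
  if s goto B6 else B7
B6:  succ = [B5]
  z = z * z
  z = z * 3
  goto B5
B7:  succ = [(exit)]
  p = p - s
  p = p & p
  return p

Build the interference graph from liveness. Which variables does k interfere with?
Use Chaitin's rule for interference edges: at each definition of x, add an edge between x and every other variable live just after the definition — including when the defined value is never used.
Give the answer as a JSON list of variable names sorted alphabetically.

def/use:
  B0: def={k,s,z} ue=∅
  B1: def={c,z} ue={z}
  B2: def={c,p} ue=∅
  B3: def={c} ue={c,z}
  B4: def={c,z} ue=∅
  B5: def={p,s,z} ue=∅
  B6: def={z} ue={z}
  B7: def={p} ue={p,s}

Backward fixpoint:
  B0: in=∅ out={z}
  B1: in={z} out={c,z}
  B2: in=∅ out=∅
  B3: in={c,z} out={z}
  B4: in=∅ out=∅
  B5: in=∅ out={p,s,z}
  B6: in={z} out=∅
  B7: in={p,s} out=∅

Interfere edges:
  c: {z}
  k: {s}
  p: {s,z}
  s: {k,p,z}
  z: {c,p,s}

N(k) = ["s"]

Answer: ["s"]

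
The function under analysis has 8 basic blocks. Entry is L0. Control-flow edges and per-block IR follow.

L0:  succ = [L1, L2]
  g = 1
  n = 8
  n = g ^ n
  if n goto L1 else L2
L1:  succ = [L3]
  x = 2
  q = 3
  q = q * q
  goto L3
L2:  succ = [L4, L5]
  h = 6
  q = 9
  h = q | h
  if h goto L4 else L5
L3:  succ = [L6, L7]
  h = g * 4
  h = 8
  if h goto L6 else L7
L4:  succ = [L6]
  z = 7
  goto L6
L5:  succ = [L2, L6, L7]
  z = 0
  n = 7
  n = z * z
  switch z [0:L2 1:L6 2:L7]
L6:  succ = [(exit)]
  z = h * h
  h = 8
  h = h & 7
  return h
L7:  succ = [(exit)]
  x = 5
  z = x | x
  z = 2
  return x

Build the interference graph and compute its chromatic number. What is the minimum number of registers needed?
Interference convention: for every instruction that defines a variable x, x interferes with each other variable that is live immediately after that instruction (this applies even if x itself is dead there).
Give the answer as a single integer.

Answer: 3

Analysis:
Block summaries:
  L0: def={g,n} ue=∅
  L1: def={q,x} ue=∅
  L2: def={h,q} ue=∅
  L3: def={h} ue={g}
  L4: def={z} ue=∅
  L5: def={n,z} ue=∅
  L6: def={h,z} ue={h}
  L7: def={x,z} ue=∅

Live sets:
  L0 li=∅ lo={g}
  L1 li={g} lo={g}
  L2 li=∅ lo={h}
  L3 li={g} lo={h}
  L4 li={h} lo={h}
  L5 li={h} lo={h}
  L6 li={h} lo=∅
  L7 li=∅ lo=∅

Interfere edges:
  g — {n,q,x}
  h — {n,q,z}
  n — {g,h,z}
  q — {g,h}
  x — {g,z}
  z — {h,n,x}

Colouring:
  clique {h,n,z} ⇒ need ≥ 3
  assign g→R0 h→R0 n→R1 q→R1 x→R1 z→R2 — no edge inside a register ⇒ χ ≤ 3
  χ = 3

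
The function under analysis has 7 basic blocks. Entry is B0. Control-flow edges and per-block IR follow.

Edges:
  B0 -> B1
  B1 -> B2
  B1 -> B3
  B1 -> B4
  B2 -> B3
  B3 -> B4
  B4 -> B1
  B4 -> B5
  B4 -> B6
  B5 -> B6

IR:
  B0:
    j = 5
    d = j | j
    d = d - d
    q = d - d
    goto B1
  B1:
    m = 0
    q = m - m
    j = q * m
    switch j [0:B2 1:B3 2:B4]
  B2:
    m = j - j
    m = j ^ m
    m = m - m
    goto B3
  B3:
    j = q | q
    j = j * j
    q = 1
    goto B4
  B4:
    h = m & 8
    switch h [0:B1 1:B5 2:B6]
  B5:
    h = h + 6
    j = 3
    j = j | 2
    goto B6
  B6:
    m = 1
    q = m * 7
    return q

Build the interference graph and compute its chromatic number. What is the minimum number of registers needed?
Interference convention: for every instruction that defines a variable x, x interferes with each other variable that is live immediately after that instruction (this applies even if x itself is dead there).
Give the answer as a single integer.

Block summaries:
  B0 def {d,j,q} use ∅
  B1 def {j,m,q} use ∅
  B2 def {m} use {j}
  B3 def {j,q} use {q}
  B4 def {h} use {m}
  B5 def {h,j} use {h}
  B6 def {m,q} use ∅

Backward fixpoint:
  B0: in=∅ out=∅
  B1: in=∅ out={j,m,q}
  B2: in={j,q} out={m,q}
  B3: in={m,q} out={m}
  B4: in={m} out={h}
  B5: in={h} out=∅
  B6: in=∅ out=∅

Interfere edges:
  d↔∅
  h↔∅
  j↔{m,q}
  m↔{j,q}
  q↔{j,m}

Chromatic number:
  {j,m,q} pairwise interfere (3-clique) ⇒ χ ≥ 3
  assign d→R0 h→R0 j→R0 m→R1 q→R2 — no edge inside a register ⇒ χ ≤ 3
  χ = 3

Answer: 3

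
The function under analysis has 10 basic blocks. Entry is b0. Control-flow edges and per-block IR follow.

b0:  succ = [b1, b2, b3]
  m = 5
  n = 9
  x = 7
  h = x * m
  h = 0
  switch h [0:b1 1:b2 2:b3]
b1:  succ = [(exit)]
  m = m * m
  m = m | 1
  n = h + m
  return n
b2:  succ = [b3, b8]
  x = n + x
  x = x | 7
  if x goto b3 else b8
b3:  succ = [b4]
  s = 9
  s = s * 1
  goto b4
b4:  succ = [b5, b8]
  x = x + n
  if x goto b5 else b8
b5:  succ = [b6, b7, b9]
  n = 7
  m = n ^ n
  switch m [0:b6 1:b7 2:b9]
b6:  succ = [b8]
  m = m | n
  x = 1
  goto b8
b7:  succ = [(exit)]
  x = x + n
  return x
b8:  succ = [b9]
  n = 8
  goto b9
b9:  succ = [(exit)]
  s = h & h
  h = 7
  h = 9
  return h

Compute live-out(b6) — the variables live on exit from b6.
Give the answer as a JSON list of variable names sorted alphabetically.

Answer: ["h"]

Working:
Per-block:
  b0: def={h,m,n,x} ue=∅
  b1: def={m,n} ue={h,m}
  b2: def={x} ue={n,x}
  b3: def={s} ue=∅
  b4: def={x} ue={n,x}
  b5: def={m,n} ue=∅
  b6: def={m,x} ue={m,n}
  b7: def={x} ue={n,x}
  b8: def={n} ue=∅
  b9: def={h,s} ue={h}

Live sets:
  live b0: ∅→{h,m,n,x}
  live b1: {h,m}→∅
  live b2: {h,n,x}→{h,n,x}
  live b3: {h,n,x}→{h,n,x}
  live b4: {h,n,x}→{h,x}
  live b5: {h,x}→{h,m,n,x}
  live b6: {h,m,n}→{h}
  live b7: {n,x}→∅
  live b8: {h}→{h}
  live b9: {h}→∅

live-out(b6) = ["h"]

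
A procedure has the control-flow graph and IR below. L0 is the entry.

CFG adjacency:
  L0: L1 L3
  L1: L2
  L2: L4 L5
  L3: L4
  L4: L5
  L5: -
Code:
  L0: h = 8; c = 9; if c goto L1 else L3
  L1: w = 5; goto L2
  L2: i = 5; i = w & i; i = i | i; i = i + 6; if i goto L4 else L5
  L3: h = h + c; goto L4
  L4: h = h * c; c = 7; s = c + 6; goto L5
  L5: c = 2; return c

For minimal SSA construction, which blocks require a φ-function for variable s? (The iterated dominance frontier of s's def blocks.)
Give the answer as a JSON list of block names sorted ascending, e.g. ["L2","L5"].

Answer: ["L5"]

Derivation:
idom tree: L1←L0 L2←L1 L3←L0 L4←L0 L5←L0
Dom∩ at merges:
  L4: preds {L2,L3}: {L0,L1,L2} ∩ {L0,L3} = {L0}; idom=L0
  L5: preds {L2,L4}: {L0,L1,L2} ∩ {L0,L4} = {L0}; idom=L0

DF walk-up:
  join L4 pred L2: L2→L1 stop@L0
  join L4 pred L3: L3 stop@L0
  join L5 pred L2: L2→L1 stop@L0
  join L5 pred L4: L4 stop@L0
  L0 → ∅
  L1 → {L4,L5}
  L2 → {L4,L5}
  L3 → {L4}
  L4 → {L5}
  L5 → ∅

φ for s: defs {L4}
  DF⁺ = {L5}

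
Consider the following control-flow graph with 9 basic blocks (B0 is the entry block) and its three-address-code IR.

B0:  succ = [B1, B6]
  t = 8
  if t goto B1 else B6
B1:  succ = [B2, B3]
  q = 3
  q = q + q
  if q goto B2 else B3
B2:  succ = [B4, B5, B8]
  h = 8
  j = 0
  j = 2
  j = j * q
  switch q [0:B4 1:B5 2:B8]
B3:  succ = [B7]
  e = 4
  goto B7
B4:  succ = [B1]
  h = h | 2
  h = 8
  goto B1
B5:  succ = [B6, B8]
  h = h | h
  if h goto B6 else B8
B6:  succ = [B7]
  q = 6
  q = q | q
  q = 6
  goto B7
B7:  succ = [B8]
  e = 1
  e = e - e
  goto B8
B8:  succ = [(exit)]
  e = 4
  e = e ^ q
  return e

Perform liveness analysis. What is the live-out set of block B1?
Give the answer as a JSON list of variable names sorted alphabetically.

Block summaries:
  B0: def={t} ue=∅
  B1: def={q} ue=∅
  B2: def={h,j} ue={q}
  B3: def={e} ue=∅
  B4: def={h} ue={h}
  B5: def={h} ue={h}
  B6: def={q} ue=∅
  B7: def={e} ue=∅
  B8: def={e} ue={q}

Backward fixpoint:
  live B0: ∅→∅
  live B1: ∅→{q}
  live B2: {q}→{h,q}
  live B3: {q}→{q}
  live B4: {h}→∅
  live B5: {h,q}→{q}
  live B6: ∅→{q}
  live B7: {q}→{q}
  live B8: {q}→∅

live-out(B1) = ["q"]

Answer: ["q"]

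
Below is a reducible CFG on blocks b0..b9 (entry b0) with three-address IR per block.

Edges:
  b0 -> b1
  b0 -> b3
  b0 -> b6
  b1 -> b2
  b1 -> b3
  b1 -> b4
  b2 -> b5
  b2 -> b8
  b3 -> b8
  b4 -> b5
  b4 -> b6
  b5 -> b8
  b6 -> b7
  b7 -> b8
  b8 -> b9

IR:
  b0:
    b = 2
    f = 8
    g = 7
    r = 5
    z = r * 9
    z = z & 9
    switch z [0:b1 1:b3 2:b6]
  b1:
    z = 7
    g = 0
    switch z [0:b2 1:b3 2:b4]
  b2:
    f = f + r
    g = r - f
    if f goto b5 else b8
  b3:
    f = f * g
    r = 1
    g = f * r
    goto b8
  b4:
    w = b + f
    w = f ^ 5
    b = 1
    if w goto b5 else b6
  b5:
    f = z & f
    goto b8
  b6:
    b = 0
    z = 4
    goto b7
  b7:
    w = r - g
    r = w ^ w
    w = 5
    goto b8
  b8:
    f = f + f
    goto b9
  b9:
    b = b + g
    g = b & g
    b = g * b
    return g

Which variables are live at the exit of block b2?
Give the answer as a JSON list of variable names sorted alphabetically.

def/use:
  b0: def={b,f,g,r,z} ue=∅
  b1: def={g,z} ue=∅
  b2: def={f,g} ue={f,r}
  b3: def={f,g,r} ue={f,g}
  b4: def={b,w} ue={b,f}
  b5: def={f} ue={f,z}
  b6: def={b,z} ue=∅
  b7: def={r,w} ue={g,r}
  b8: def={f} ue={f}
  b9: def={b,g} ue={b,g}

Live sets:
  b0: in=∅ out={b,f,g,r}
  b1: in={b,f,r} out={b,f,g,r,z}
  b2: in={b,f,r,z} out={b,f,g,z}
  b3: in={b,f,g} out={b,f,g}
  b4: in={b,f,g,r,z} out={b,f,g,r,z}
  b5: in={b,f,g,z} out={b,f,g}
  b6: in={f,g,r} out={b,f,g,r}
  b7: in={b,f,g,r} out={b,f,g}
  b8: in={b,f,g} out={b,g}
  b9: in={b,g} out=∅

live-out(b2) = ["b", "f", "g", "z"]

Answer: ["b", "f", "g", "z"]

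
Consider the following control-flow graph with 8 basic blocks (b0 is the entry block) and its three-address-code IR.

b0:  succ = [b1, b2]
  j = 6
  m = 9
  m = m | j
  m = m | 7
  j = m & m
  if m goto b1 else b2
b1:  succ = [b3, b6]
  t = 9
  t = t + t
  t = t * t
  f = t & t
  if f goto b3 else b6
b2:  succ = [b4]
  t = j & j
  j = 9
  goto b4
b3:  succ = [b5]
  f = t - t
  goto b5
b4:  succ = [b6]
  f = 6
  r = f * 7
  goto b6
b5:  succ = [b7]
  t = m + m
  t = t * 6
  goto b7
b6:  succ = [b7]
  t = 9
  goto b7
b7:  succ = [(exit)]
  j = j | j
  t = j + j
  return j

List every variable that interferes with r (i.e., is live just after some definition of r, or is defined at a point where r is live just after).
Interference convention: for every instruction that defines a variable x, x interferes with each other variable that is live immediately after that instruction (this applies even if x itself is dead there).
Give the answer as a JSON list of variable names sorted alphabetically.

Answer: ["j"]

Working:
def/use:
  b0: def={j,m} ue=∅
  b1: def={f,t} ue=∅
  b2: def={j,t} ue={j}
  b3: def={f} ue={t}
  b4: def={f,r} ue=∅
  b5: def={t} ue={m}
  b6: def={t} ue=∅
  b7: def={j,t} ue={j}

Live sets:
  b0 li=∅ lo={j,m}
  b1 li={j,m} lo={j,m,t}
  b2 li={j} lo={j}
  b3 li={j,m,t} lo={j,m}
  b4 li={j} lo={j}
  b5 li={j,m} lo={j}
  b6 li={j} lo={j}
  b7 li={j} lo=∅

Interference:
  f: {j,m,t}
  j: {f,m,r,t}
  m: {f,j,t}
  r: {j}
  t: {f,j,m}

N(r) = ["j"]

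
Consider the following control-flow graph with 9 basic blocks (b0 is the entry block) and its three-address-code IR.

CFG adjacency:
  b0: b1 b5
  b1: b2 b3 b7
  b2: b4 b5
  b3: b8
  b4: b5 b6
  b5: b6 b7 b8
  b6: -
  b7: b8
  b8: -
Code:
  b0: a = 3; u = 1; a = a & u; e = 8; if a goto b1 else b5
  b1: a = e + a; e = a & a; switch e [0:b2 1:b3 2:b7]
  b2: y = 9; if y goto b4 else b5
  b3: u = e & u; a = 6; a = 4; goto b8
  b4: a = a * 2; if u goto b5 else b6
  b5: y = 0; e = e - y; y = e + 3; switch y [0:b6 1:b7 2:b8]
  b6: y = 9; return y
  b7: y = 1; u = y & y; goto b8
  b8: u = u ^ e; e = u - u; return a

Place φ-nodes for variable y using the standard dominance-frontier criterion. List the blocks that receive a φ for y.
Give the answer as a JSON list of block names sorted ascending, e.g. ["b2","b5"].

idom tree: b1←b0 b2←b1 b3←b1 b4←b2 b5←b0 b6←b0 b7←b0 b8←b0
Dom at joins:
  b5: preds {b0,b2,b4}: {b0} ∩ {b0,b1,b2} ∩ {b0,b1,b2,b4} = {b0}; idom=b0
  b6: preds {b4,b5}: {b0,b1,b2,b4} ∩ {b0,b5} = {b0}; idom=b0
  b7: preds {b1,b5}: {b0,b1} ∩ {b0,b5} = {b0}; idom=b0
  b8: preds {b3,b5,b7}: {b0,b1,b3} ∩ {b0,b5} ∩ {b0,b7} = {b0}; idom=b0

Frontier:
  b5←b0: walk · to b0
  b5←b2: walk b2→b1 to b0
  b5←b4: walk b4→b2→b1 to b0
  b6←b4: walk b4→b2→b1 to b0
  b6←b5: walk b5 to b0
  b7←b1: walk b1 to b0
  b7←b5: walk b5 to b0
  b8←b3: walk b3→b1 to b0
  b8←b5: walk b5 to b0
  b8←b7: walk b7 to b0
  DF(b0)=∅
  DF(b1)={b5,b6,b7,b8}
  DF(b2)={b5,b6}
  DF(b3)={b8}
  DF(b4)={b5,b6}
  DF(b5)={b6,b7,b8}
  DF(b6)=∅
  DF(b7)={b8}
  DF(b8)=∅

φ for y: defs {b2,b5,b6,b7}
  DF⁺ = {b5,b6,b7,b8}

Answer: ["b5", "b6", "b7", "b8"]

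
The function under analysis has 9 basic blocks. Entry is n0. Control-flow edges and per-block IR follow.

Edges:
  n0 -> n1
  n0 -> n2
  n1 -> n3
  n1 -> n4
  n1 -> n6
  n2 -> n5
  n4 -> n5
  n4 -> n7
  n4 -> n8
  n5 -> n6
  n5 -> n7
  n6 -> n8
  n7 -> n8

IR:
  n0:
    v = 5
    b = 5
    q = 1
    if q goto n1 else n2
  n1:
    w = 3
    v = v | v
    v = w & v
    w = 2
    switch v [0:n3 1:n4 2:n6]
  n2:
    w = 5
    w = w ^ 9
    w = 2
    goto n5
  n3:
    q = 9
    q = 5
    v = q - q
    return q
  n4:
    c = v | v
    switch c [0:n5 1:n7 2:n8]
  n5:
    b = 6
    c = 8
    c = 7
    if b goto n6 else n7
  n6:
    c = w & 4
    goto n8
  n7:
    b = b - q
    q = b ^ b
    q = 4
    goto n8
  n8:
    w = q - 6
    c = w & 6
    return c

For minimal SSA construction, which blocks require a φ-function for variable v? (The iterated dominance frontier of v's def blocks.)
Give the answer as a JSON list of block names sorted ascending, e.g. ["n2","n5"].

idom tree: n1←n0 n2←n0 n3←n1 n4←n1 n5←n0 n6←n0 n7←n0 n8←n0
Dom∩ at merges:
  n5: preds {n2,n4}: {n0,n2} ∩ {n0,n1,n4} = {n0}; idom=n0
  n6: preds {n1,n5}: {n0,n1} ∩ {n0,n5} = {n0}; idom=n0
  n7: preds {n4,n5}: {n0,n1,n4} ∩ {n0,n5} = {n0}; idom=n0
  n8: preds {n4,n6,n7}: {n0,n1,n4} ∩ {n0,n6} ∩ {n0,n7} = {n0}; idom=n0

DF derivation:
  join n5 pred n2: n2 stop@n0
  join n5 pred n4: n4→n1 stop@n0
  join n6 pred n1: n1 stop@n0
  join n6 pred n5: n5 stop@n0
  join n7 pred n4: n4→n1 stop@n0
  join n7 pred n5: n5 stop@n0
  join n8 pred n4: n4→n1 stop@n0
  join n8 pred n6: n6 stop@n0
  join n8 pred n7: n7 stop@n0
  n0: DF=∅
  n1: DF={n5,n6,n7,n8}
  n2: DF={n5}
  n3: DF=∅
  n4: DF={n5,n7,n8}
  n5: DF={n6,n7}
  n6: DF={n8}
  n7: DF={n8}
  n8: DF=∅

φ for v: defs {n0,n1,n3}
  DF⁺ = {n5,n6,n7,n8}

Answer: ["n5", "n6", "n7", "n8"]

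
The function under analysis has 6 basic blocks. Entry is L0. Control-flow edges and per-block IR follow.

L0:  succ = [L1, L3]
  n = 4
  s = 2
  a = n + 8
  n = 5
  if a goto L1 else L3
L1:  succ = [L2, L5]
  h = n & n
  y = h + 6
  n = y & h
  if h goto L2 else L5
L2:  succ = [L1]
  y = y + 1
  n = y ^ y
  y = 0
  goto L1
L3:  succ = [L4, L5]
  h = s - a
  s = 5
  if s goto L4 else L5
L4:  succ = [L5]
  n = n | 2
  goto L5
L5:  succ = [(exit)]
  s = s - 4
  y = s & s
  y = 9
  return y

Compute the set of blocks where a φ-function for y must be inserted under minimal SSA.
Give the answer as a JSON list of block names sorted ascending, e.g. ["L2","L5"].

Answer: ["L1", "L5"]

Derivation:
idom tree: L1←L0 L2←L1 L3←L0 L4←L3 L5←L0
Join-block Dom:
  L1: preds {L0,L2}: {L0} ∩ {L0,L1,L2} = {L0}; idom=L0
  L5: preds {L1,L3,L4}: {L0,L1} ∩ {L0,L3} ∩ {L0,L3,L4} = {L0}; idom=L0

DF derivation:
  join L1 pred L0: · stop@L0
  join L1 pred L2: L2→L1 stop@L0
  join L5 pred L1: L1 stop@L0
  join L5 pred L3: L3 stop@L0
  join L5 pred L4: L4→L3 stop@L0
  L0 → ∅
  L1 → {L1,L5}
  L2 → {L1}
  L3 → {L5}
  L4 → {L5}
  L5 → ∅

φ for y: defs {L1,L2,L5}
  DF⁺ = {L1,L5}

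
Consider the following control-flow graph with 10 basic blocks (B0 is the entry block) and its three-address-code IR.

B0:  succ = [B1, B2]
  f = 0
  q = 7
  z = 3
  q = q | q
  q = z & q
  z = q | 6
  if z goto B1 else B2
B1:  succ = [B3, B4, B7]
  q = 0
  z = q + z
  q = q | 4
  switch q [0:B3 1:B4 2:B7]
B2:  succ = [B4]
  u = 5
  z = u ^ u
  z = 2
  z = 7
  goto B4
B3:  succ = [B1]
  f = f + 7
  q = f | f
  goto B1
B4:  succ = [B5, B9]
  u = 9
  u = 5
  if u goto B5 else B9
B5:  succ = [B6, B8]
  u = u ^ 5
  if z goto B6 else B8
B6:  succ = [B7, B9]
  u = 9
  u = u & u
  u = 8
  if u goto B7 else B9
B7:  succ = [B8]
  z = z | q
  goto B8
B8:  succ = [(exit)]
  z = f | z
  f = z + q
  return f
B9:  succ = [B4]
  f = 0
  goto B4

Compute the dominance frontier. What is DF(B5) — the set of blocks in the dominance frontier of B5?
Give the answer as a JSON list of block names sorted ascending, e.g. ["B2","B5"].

Answer: ["B7", "B8", "B9"]

Analysis:
idom tree: B1←B0 B2←B0 B3←B1 B4←B0 B5←B4 B6←B5 B7←B0 B8←B0 B9←B4
Dom∩ at merges:
  B1: preds {B0,B3}: {B0} ∩ {B0,B1,B3} = {B0}; idom=B0
  B4: preds {B1,B2,B9}: {B0,B1} ∩ {B0,B2} ∩ {B0,B4,B9} = {B0}; idom=B0
  B7: preds {B1,B6}: {B0,B1} ∩ {B0,B4,B5,B6} = {B0}; idom=B0
  B8: preds {B5,B7}: {B0,B4,B5} ∩ {B0,B7} = {B0}; idom=B0
  B9: preds {B4,B6}: {B0,B4} ∩ {B0,B4,B5,B6} = {B0,B4}; idom=B4

Frontier:
  join B1 pred B0: · stop@B0
  join B1 pred B3: B3→B1 stop@B0
  join B4 pred B1: B1 stop@B0
  join B4 pred B2: B2 stop@B0
  join B4 pred B9: B9→B4 stop@B0
  join B7 pred B1: B1 stop@B0
  join B7 pred B6: B6→B5→B4 stop@B0
  join B8 pred B5: B5→B4 stop@B0
  join B8 pred B7: B7 stop@B0
  join B9 pred B4: · stop@B4
  join B9 pred B6: B6→B5 stop@B4
  B0: DF=∅
  B1: DF={B1,B4,B7}
  B2: DF={B4}
  B3: DF={B1}
  B4: DF={B4,B7,B8}
  B5: DF={B7,B8,B9}
  B6: DF={B7,B9}
  B7: DF={B8}
  B8: DF=∅
  B9: DF={B4}

DF(B5) = ["B7", "B8", "B9"]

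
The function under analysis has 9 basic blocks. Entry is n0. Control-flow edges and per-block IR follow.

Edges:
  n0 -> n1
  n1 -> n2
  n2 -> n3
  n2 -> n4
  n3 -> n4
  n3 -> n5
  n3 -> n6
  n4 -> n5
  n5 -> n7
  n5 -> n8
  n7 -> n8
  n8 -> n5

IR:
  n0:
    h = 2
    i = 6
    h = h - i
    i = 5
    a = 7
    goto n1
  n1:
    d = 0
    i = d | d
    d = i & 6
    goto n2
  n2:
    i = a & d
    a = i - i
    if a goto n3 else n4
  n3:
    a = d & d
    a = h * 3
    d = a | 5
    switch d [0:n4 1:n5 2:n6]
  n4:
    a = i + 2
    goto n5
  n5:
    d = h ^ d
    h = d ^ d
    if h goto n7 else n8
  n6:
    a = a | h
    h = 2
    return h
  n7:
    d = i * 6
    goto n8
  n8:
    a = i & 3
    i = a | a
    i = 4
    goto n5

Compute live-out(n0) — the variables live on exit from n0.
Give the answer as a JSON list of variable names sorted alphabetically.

Block summaries:
  n0 def {a,h,i} use ∅
  n1 def {d,i} use ∅
  n2 def {a,i} use {a,d}
  n3 def {a,d} use {d,h}
  n4 def {a} use {i}
  n5 def {d,h} use {d,h}
  n6 def {a,h} use {a,h}
  n7 def {d} use {i}
  n8 def {a,i} use {i}

Live sets:
  n0: in=∅ out={a,h}
  n1: in={a,h} out={a,d,h}
  n2: in={a,d,h} out={d,h,i}
  n3: in={d,h,i} out={a,d,h,i}
  n4: in={d,h,i} out={d,h,i}
  n5: in={d,h,i} out={d,h,i}
  n6: in={a,h} out=∅
  n7: in={h,i} out={d,h,i}
  n8: in={d,h,i} out={d,h,i}

live-out(n0) = ["a", "h"]

Answer: ["a", "h"]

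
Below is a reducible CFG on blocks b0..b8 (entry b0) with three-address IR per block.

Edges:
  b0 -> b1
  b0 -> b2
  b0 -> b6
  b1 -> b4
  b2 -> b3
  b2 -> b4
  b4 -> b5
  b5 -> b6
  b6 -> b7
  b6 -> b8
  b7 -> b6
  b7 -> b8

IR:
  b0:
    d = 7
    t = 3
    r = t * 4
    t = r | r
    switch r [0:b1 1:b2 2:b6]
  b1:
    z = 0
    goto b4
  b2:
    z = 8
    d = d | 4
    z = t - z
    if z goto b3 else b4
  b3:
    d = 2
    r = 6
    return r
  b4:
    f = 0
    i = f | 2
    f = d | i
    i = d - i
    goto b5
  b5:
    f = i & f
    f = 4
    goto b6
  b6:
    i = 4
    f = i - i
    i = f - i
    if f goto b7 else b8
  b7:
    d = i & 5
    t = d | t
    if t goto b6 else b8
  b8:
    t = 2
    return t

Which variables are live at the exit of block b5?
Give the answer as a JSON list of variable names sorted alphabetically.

Answer: ["t"]

Analysis:
Per-block:
  b0: {d,r,t} / ∅
  b1: {z} / ∅
  b2: {d,z} / {d,t}
  b3: {d,r} / ∅
  b4: {f,i} / {d}
  b5: {f} / {f,i}
  b6: {f,i} / ∅
  b7: {d,t} / {i,t}
  b8: {t} / ∅

Backward fixpoint:
  live b0: ∅→{d,t}
  live b1: {d,t}→{d,t}
  live b2: {d,t}→{d,t}
  live b3: ∅→∅
  live b4: {d,t}→{f,i,t}
  live b5: {f,i,t}→{t}
  live b6: {t}→{i,t}
  live b7: {i,t}→{t}
  live b8: ∅→∅

live-out(b5) = ["t"]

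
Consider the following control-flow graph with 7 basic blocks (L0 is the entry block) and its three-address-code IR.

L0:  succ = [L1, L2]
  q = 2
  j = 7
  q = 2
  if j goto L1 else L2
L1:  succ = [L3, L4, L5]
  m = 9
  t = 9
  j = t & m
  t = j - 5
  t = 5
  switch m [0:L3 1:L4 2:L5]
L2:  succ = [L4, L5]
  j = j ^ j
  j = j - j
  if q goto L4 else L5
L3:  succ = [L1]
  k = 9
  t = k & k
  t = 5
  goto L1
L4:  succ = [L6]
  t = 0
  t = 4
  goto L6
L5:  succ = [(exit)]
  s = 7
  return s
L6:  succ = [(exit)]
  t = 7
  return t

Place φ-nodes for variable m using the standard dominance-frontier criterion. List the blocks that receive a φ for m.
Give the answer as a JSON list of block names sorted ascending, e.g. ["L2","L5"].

idom tree: L1←L0 L2←L0 L3←L1 L4←L0 L5←L0 L6←L4
Dom at joins:
  L1: preds {L0,L3}: {L0} ∩ {L0,L1,L3} = {L0}; idom=L0
  L4: preds {L1,L2}: {L0,L1} ∩ {L0,L2} = {L0}; idom=L0
  L5: preds {L1,L2}: {L0,L1} ∩ {L0,L2} = {L0}; idom=L0

DF derivation:
  join L1 pred L0: · stop@L0
  join L1 pred L3: L3→L1 stop@L0
  join L4 pred L1: L1 stop@L0
  join L4 pred L2: L2 stop@L0
  join L5 pred L1: L1 stop@L0
  join L5 pred L2: L2 stop@L0
  L0: DF=∅
  L1: DF={L1,L4,L5}
  L2: DF={L4,L5}
  L3: DF={L1}
  L4: DF=∅
  L5: DF=∅
  L6: DF=∅

φ for m: defs {L1}
  DF⁺ = {L1,L4,L5}

Answer: ["L1", "L4", "L5"]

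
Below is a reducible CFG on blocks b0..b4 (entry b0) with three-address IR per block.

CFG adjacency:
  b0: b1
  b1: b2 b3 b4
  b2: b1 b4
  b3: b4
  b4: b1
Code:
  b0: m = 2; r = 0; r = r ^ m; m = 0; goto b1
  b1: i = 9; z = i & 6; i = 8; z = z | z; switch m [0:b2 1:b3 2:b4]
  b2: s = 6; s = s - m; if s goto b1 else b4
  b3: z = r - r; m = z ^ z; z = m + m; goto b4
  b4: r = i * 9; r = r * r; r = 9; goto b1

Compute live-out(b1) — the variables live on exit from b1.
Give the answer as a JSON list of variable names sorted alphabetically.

Answer: ["i", "m", "r"]

Derivation:
def/use:
  b0 def {m,r} use ∅
  b1 def {i,z} use {m}
  b2 def {s} use {m}
  b3 def {m,z} use {r}
  b4 def {r} use {i}

Backward fixpoint:
  live b0: ∅→{m,r}
  live b1: {m,r}→{i,m,r}
  live b2: {i,m,r}→{i,m,r}
  live b3: {i,r}→{i,m}
  live b4: {i,m}→{m,r}

live-out(b1) = ["i", "m", "r"]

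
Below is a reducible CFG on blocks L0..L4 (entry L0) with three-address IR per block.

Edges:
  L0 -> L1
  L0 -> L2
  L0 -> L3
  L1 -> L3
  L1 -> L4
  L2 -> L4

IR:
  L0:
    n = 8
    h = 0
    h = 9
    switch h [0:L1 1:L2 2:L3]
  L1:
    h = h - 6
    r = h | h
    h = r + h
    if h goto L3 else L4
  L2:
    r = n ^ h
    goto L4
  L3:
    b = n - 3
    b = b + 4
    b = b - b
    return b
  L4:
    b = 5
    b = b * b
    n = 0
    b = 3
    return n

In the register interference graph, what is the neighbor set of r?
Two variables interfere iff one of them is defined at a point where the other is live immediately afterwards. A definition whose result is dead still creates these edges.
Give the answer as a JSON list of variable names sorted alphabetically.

Answer: ["h", "n"]

Analysis:
Block summaries:
  L0: {h,n} / ∅
  L1: {h,r} / {h}
  L2: {r} / {h,n}
  L3: {b} / {n}
  L4: {b,n} / ∅

Backward fixpoint:
  L0 li=∅ lo={h,n}
  L1 li={h,n} lo={n}
  L2 li={h,n} lo=∅
  L3 li={n} lo=∅
  L4 li=∅ lo=∅

Interference:
  b — {n}
  h — {n,r}
  n — {b,h,r}
  r — {h,n}

N(r) = ["h", "n"]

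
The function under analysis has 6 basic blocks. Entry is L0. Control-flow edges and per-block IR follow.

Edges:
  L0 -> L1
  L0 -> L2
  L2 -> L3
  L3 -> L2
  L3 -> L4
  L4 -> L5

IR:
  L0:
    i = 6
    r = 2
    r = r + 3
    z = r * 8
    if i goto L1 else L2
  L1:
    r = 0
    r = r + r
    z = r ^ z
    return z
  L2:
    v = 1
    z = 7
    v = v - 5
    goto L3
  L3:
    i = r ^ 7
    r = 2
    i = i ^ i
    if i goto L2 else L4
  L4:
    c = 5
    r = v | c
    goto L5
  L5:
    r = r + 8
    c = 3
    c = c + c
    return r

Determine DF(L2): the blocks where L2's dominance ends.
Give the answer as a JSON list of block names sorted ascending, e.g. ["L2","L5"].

Answer: ["L2"]

Derivation:
idom tree: L1←L0 L2←L0 L3←L2 L4←L3 L5←L4
Dom at joins:
  L2: preds {L0,L3}: {L0} ∩ {L0,L2,L3} = {L0}; idom=L0

DF walk-up:
  L2←L0: walk · to L0
  L2←L3: walk L3→L2 to L0
  L0 → ∅
  L1 → ∅
  L2 → {L2}
  L3 → {L2}
  L4 → ∅
  L5 → ∅

DF(L2) = ["L2"]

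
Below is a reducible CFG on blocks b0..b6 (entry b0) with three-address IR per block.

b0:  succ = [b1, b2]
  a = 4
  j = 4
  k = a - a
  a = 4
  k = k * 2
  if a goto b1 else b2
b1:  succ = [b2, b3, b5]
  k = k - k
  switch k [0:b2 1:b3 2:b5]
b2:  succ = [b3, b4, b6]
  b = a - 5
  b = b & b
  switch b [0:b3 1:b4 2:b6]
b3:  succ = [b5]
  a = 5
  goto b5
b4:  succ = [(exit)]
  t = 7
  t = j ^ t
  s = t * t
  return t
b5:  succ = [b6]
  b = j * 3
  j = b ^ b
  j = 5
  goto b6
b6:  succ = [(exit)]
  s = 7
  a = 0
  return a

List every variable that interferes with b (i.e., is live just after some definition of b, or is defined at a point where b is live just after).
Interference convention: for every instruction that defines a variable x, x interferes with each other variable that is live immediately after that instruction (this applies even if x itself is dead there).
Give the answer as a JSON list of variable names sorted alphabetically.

def/use:
  b0: {a,j,k} / ∅
  b1: {k} / {k}
  b2: {b} / {a}
  b3: {a} / ∅
  b4: {s,t} / {j}
  b5: {b,j} / {j}
  b6: {a,s} / ∅

Liveness:
  b0: in=∅ out={a,j,k}
  b1: in={a,j,k} out={a,j}
  b2: in={a,j} out={j}
  b3: in={j} out={j}
  b4: in={j} out=∅
  b5: in={j} out=∅
  b6: in=∅ out=∅

Interference:
  a↔{j,k}
  b↔{j}
  j↔{a,b,k,t}
  k↔{a,j}
  s↔{t}
  t↔{j,s}

N(b) = ["j"]

Answer: ["j"]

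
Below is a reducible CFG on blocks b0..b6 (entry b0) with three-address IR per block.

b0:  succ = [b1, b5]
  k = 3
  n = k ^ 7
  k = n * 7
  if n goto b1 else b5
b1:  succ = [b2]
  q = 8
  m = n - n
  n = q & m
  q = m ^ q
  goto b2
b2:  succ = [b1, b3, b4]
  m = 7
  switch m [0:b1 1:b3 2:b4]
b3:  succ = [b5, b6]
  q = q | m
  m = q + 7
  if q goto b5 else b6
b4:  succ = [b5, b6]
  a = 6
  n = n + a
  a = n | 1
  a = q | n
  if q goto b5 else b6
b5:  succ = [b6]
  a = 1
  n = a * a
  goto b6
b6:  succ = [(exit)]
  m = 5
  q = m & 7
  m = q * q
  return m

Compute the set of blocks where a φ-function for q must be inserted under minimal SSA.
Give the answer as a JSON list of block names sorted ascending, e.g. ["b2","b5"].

idom tree: b1←b0 b2←b1 b3←b2 b4←b2 b5←b0 b6←b0
Join-block Dom:
  b1: preds {b0,b2}: {b0} ∩ {b0,b1,b2} = {b0}; idom=b0
  b5: preds {b0,b3,b4}: {b0} ∩ {b0,b1,b2,b3} ∩ {b0,b1,b2,b4} = {b0}; idom=b0
  b6: preds {b3,b4,b5}: {b0,b1,b2,b3} ∩ {b0,b1,b2,b4} ∩ {b0,b5} = {b0}; idom=b0

Frontier:
  join b1 pred b0: · stop@b0
  join b1 pred b2: b2→b1 stop@b0
  join b5 pred b0: · stop@b0
  join b5 pred b3: b3→b2→b1 stop@b0
  join b5 pred b4: b4→b2→b1 stop@b0
  join b6 pred b3: b3→b2→b1 stop@b0
  join b6 pred b4: b4→b2→b1 stop@b0
  join b6 pred b5: b5 stop@b0
  DF(b0)=∅
  DF(b1)={b1,b5,b6}
  DF(b2)={b1,b5,b6}
  DF(b3)={b5,b6}
  DF(b4)={b5,b6}
  DF(b5)={b6}
  DF(b6)=∅

φ for q: defs {b1,b3,b6}
  DF⁺ = {b1,b5,b6}

Answer: ["b1", "b5", "b6"]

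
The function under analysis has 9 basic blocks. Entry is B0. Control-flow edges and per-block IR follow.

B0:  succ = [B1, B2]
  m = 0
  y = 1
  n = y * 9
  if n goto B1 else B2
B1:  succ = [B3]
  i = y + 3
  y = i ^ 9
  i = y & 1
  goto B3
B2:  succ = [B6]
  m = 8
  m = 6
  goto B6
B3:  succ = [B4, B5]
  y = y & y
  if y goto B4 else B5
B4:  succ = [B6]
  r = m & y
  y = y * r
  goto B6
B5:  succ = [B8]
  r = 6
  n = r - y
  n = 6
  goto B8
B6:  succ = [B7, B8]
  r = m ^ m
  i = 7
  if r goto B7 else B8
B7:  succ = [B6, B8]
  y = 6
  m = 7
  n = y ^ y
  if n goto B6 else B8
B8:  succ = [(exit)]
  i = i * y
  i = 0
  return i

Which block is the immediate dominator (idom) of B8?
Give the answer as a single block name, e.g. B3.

Answer: B0

Working:
idom tree: B1←B0 B2←B0 B3←B1 B4←B3 B5←B3 B6←B0 B7←B6 B8←B0
Dom∩ at merges:
  B6: preds {B2,B4,B7}: {B0,B2} ∩ {B0,B1,B3,B4} ∩ {B0,B6,B7} = {B0}; idom=B0
  B8: preds {B5,B6,B7}: {B0,B1,B3,B5} ∩ {B0,B6} ∩ {B0,B6,B7} = {B0}; idom=B0

idom(B8) = B0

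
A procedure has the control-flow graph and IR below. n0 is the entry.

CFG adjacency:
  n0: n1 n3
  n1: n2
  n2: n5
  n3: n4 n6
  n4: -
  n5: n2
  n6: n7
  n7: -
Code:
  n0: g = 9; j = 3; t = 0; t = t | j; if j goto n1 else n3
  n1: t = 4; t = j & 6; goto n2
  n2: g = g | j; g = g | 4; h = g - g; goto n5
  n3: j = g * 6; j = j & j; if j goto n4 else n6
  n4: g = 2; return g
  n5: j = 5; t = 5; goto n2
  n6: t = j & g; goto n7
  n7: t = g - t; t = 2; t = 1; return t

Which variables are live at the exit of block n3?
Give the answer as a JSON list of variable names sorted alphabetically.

Answer: ["g", "j"]

Derivation:
def/use:
  n0: {g,j,t} / ∅
  n1: {t} / {j}
  n2: {g,h} / {g,j}
  n3: {j} / {g}
  n4: {g} / ∅
  n5: {j,t} / ∅
  n6: {t} / {g,j}
  n7: {t} / {g,t}

Liveness:
  n0 li=∅ lo={g,j}
  n1 li={g,j} lo={g,j}
  n2 li={g,j} lo={g}
  n3 li={g} lo={g,j}
  n4 li=∅ lo=∅
  n5 li={g} lo={g,j}
  n6 li={g,j} lo={g,t}
  n7 li={g,t} lo=∅

live-out(n3) = ["g", "j"]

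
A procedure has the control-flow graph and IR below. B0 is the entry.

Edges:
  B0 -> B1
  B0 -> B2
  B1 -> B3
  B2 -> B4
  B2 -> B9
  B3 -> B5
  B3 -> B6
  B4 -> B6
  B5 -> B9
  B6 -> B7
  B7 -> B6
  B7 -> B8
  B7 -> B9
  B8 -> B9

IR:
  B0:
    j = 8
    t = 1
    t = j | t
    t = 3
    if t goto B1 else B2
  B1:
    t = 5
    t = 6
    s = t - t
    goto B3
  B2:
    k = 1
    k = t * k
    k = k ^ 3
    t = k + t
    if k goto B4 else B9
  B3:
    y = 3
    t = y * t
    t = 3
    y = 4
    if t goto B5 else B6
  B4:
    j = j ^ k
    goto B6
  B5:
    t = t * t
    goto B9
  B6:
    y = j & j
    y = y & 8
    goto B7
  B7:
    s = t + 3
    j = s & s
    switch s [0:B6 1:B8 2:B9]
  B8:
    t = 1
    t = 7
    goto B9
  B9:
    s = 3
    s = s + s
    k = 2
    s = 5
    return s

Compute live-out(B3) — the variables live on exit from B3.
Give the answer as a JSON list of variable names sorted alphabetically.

Answer: ["j", "t"]

Analysis:
def/use:
  B0 def {j,t} use ∅
  B1 def {s,t} use ∅
  B2 def {k,t} use {t}
  B3 def {t,y} use {t}
  B4 def {j} use {j,k}
  B5 def {t} use {t}
  B6 def {y} use {j}
  B7 def {j,s} use {t}
  B8 def {t} use ∅
  B9 def {k,s} use ∅

Live sets:
  live B0: ∅→{j,t}
  live B1: {j}→{j,t}
  live B2: {j,t}→{j,k,t}
  live B3: {j,t}→{j,t}
  live B4: {j,k,t}→{j,t}
  live B5: {t}→∅
  live B6: {j,t}→{t}
  live B7: {t}→{j,t}
  live B8: ∅→∅
  live B9: ∅→∅

live-out(B3) = ["j", "t"]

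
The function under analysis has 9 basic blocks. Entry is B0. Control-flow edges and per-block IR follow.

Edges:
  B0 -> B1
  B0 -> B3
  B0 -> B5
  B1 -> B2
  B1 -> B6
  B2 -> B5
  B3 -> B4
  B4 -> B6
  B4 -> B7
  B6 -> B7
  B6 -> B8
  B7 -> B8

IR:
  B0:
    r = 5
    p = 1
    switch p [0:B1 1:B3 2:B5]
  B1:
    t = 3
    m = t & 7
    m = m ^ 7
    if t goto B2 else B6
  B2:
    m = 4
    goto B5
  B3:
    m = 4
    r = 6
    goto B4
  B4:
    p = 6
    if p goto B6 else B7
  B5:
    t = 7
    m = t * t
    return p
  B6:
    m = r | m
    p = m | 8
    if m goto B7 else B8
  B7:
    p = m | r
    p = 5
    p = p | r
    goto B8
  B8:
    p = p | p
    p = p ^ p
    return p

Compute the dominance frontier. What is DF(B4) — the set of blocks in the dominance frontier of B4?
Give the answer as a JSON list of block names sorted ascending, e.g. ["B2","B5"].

idom tree: B1←B0 B2←B1 B3←B0 B4←B3 B5←B0 B6←B0 B7←B0 B8←B0
Join-block Dom:
  B5: preds {B0,B2}: {B0} ∩ {B0,B1,B2} = {B0}; idom=B0
  B6: preds {B1,B4}: {B0,B1} ∩ {B0,B3,B4} = {B0}; idom=B0
  B7: preds {B4,B6}: {B0,B3,B4} ∩ {B0,B6} = {B0}; idom=B0
  B8: preds {B6,B7}: {B0,B6} ∩ {B0,B7} = {B0}; idom=B0

DF derivation:
  B5←B0: walk · to B0
  B5←B2: walk B2→B1 to B0
  B6←B1: walk B1 to B0
  B6←B4: walk B4→B3 to B0
  B7←B4: walk B4→B3 to B0
  B7←B6: walk B6 to B0
  B8←B6: walk B6 to B0
  B8←B7: walk B7 to B0
  DF(B0)=∅
  DF(B1)={B5,B6}
  DF(B2)={B5}
  DF(B3)={B6,B7}
  DF(B4)={B6,B7}
  DF(B5)=∅
  DF(B6)={B7,B8}
  DF(B7)={B8}
  DF(B8)=∅

DF(B4) = ["B6", "B7"]

Answer: ["B6", "B7"]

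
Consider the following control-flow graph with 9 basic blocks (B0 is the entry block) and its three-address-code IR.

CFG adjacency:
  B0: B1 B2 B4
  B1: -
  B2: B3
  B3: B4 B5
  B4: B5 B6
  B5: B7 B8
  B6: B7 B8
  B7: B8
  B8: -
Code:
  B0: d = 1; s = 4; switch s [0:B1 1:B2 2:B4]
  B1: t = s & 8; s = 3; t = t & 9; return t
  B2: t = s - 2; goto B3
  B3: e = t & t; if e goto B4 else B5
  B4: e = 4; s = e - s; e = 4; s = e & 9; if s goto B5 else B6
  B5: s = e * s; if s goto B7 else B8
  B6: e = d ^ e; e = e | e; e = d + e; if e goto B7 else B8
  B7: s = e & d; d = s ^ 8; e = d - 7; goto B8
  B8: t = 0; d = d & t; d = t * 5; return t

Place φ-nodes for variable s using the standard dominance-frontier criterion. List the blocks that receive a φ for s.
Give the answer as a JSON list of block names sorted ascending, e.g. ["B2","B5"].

Answer: ["B5", "B7", "B8"]

Derivation:
idom tree: B1←B0 B2←B0 B3←B2 B4←B0 B5←B0 B6←B4 B7←B0 B8←B0
Dom∩ at merges:
  B4: preds {B0,B3}: {B0} ∩ {B0,B2,B3} = {B0}; idom=B0
  B5: preds {B3,B4}: {B0,B2,B3} ∩ {B0,B4} = {B0}; idom=B0
  B7: preds {B5,B6}: {B0,B5} ∩ {B0,B4,B6} = {B0}; idom=B0
  B8: preds {B5,B6,B7}: {B0,B5} ∩ {B0,B4,B6} ∩ {B0,B7} = {B0}; idom=B0

DF derivation:
  join B4 pred B0: · stop@B0
  join B4 pred B3: B3→B2 stop@B0
  join B5 pred B3: B3→B2 stop@B0
  join B5 pred B4: B4 stop@B0
  join B7 pred B5: B5 stop@B0
  join B7 pred B6: B6→B4 stop@B0
  join B8 pred B5: B5 stop@B0
  join B8 pred B6: B6→B4 stop@B0
  join B8 pred B7: B7 stop@B0
  DF(B0)=∅
  DF(B1)=∅
  DF(B2)={B4,B5}
  DF(B3)={B4,B5}
  DF(B4)={B5,B7,B8}
  DF(B5)={B7,B8}
  DF(B6)={B7,B8}
  DF(B7)={B8}
  DF(B8)=∅

φ for s: defs {B0,B1,B4,B5,B7}
  DF⁺ = {B5,B7,B8}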